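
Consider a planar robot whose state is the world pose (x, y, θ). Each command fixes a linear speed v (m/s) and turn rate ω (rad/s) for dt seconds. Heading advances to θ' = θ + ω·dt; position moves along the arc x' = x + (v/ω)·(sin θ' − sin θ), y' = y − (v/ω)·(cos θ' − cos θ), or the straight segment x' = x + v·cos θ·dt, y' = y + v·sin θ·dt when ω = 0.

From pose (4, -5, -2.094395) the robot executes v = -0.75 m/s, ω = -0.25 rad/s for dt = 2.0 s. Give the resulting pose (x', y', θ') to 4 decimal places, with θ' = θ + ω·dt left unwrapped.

θ' = -2.0944 + -0.25·2.0 = -2.5944
R = v/ω = -0.75/-0.25 = 3.0000
x' = 4 + 3.0000·(sin -2.5944 − sin -2.0944) = 5.0372
y' = -5 − 3.0000·(cos -2.5944 − cos -2.0944) = -3.9380

(5.0372, -3.9380, -2.5944)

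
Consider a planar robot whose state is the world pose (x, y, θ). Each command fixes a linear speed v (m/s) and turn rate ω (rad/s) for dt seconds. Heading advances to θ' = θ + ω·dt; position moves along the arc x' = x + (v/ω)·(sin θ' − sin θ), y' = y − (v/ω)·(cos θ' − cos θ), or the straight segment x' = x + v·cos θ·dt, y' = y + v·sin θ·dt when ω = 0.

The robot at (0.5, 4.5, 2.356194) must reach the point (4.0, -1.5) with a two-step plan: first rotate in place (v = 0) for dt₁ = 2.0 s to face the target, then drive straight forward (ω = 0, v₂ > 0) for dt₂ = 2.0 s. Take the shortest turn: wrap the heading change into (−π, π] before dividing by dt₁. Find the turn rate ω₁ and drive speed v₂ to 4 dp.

heading to target = atan2(-1.5−4.5, 4−0.5) = -1.0427
Δθ = wrap(-1.0427 − 2.3562) = 2.8843; ω₁ = Δθ/dt₁ = 1.4421
distance = √((4−0.5)² + (-1.5−4.5)²) = 6.9462; v₂ = distance/dt₂ = 3.4731

ω₁ = 1.4421, v₂ = 3.4731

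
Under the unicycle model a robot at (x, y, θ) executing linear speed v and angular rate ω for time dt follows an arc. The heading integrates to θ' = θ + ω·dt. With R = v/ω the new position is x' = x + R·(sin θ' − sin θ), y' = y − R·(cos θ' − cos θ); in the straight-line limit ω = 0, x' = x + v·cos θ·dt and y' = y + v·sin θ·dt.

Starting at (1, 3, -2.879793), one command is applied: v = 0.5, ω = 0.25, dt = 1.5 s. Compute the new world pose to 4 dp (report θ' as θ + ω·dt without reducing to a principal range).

(0.3284, 2.6762, -2.5048)

θ' = -2.8798 + 0.25·1.5 = -2.5048
R = v/ω = 0.5/0.25 = 2.0000
x' = 1 + 2.0000·(sin -2.5048 − sin -2.8798) = 0.3284
y' = 3 − 2.0000·(cos -2.5048 − cos -2.8798) = 2.6762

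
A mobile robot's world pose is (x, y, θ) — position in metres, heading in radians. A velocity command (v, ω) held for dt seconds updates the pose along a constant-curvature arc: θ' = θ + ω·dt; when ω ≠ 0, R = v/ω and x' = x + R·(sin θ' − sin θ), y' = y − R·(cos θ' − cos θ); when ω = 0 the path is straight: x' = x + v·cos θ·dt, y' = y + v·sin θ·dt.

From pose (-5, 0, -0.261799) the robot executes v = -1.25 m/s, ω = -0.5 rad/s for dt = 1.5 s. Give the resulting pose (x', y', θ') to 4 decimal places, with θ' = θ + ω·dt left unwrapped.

θ' = -0.2618 + -0.5·1.5 = -1.0118
R = v/ω = -1.25/-0.5 = 2.5000
x' = -5 + 2.5000·(sin -1.0118 − sin -0.2618) = -6.4724
y' = 0 − 2.5000·(cos -1.0118 − cos -0.2618) = 1.0890

(-6.4724, 1.0890, -1.0118)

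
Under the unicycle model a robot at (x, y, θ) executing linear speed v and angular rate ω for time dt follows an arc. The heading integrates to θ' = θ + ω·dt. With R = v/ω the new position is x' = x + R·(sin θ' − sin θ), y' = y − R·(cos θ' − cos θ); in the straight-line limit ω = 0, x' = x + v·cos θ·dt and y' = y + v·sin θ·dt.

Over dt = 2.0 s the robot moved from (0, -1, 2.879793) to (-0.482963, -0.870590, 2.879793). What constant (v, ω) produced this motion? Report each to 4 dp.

Δθ = 2.879793 − 2.879793 = 0.000000
ω = Δθ/dt = 0.000000/2.0 = 0.0000
ω = 0 → v = (Δx·cos θ + Δy·sin θ)/dt = 0.2500

v = 0.2500, ω = 0.0000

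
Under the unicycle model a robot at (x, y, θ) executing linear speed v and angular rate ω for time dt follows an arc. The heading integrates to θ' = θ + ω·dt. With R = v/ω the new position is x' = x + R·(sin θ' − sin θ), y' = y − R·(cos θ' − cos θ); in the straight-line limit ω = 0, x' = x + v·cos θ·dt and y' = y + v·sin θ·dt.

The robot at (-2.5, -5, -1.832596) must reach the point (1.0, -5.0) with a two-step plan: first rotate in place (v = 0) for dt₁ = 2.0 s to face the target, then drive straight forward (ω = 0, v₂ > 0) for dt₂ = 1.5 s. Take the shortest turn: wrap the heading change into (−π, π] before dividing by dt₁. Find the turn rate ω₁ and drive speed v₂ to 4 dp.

heading to target = atan2(-5−-5, 1−-2.5) = 0.0000
Δθ = wrap(0.0000 − -1.8326) = 1.8326; ω₁ = Δθ/dt₁ = 0.9163
distance = √((1−-2.5)² + (-5−-5)²) = 3.5000; v₂ = distance/dt₂ = 2.3333

ω₁ = 0.9163, v₂ = 2.3333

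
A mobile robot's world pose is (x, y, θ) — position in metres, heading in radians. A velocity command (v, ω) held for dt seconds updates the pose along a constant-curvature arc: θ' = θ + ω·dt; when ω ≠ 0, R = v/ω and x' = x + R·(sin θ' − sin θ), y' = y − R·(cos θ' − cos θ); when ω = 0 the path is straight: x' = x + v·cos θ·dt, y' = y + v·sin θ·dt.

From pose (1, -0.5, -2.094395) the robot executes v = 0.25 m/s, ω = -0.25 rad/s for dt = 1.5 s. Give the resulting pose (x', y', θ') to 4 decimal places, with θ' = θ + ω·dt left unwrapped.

θ' = -2.0944 + -0.25·1.5 = -2.4694
R = v/ω = 0.25/-0.25 = -1.0000
x' = 1 + -1.0000·(sin -2.4694 − sin -2.0944) = 0.7567
y' = -0.5 − -1.0000·(cos -2.4694 − cos -2.0944) = -0.7825

(0.7567, -0.7825, -2.4694)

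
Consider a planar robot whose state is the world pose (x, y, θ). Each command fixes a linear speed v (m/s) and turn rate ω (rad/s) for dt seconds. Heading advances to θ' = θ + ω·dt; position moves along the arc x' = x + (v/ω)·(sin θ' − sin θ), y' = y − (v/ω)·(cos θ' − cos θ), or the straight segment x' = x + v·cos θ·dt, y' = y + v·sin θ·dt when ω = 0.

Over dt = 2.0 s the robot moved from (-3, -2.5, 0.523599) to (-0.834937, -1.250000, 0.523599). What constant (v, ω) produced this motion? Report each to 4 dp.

Δθ = 0.523599 − 0.523599 = 0.000000
ω = Δθ/dt = 0.000000/2.0 = 0.0000
ω = 0 → v = (Δx·cos θ + Δy·sin θ)/dt = 1.2500

v = 1.2500, ω = 0.0000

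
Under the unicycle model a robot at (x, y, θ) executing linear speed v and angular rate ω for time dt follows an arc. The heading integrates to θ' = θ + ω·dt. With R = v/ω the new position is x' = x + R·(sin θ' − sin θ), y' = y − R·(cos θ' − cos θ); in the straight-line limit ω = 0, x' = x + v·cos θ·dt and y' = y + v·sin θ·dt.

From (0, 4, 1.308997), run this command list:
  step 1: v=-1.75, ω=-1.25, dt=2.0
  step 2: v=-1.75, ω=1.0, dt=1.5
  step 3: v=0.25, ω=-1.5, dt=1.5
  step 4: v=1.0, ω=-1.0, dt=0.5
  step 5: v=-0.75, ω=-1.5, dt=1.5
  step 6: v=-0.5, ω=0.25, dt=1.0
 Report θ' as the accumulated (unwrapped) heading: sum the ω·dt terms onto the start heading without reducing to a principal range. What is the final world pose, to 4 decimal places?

(-3.9966, 3.3750, -4.4410)

step 1: θ'=-1.1910 (R=1.4000) → pose (-2.6525, 3.8433, -1.1910)
step 2: θ'=0.3090 (R=-1.7500) → pose (-4.8100, 4.8617, 0.3090)
step 3: θ'=-1.9410 (R=-0.1667) → pose (-4.6040, 4.6426, -1.9410)
step 4: θ'=-2.4410 (R=-1.0000) → pose (-4.8915, 4.2399, -2.4410)
step 5: θ'=-4.6910 (R=0.5000) → pose (-4.0693, 3.8684, -4.6910)
step 6: θ'=-4.4410 (R=-2.0000) → pose (-3.9966, 3.3750, -4.4410)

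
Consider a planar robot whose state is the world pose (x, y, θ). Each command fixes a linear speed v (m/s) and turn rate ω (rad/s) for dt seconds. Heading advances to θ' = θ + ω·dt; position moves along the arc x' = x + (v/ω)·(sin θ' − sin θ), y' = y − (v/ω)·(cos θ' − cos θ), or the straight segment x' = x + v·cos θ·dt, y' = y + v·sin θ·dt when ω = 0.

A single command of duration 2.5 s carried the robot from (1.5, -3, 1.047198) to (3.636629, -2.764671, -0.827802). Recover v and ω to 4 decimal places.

v = 1.0000, ω = -0.7500

Δθ = -0.827802 − 1.047198 = -1.875000
ω = Δθ/dt = -1.875000/2.5 = -0.7500
R = Δx/(sin θ' − sin θ) = -1.3333
v = R·ω = -1.3333·-0.7500 = 1.0000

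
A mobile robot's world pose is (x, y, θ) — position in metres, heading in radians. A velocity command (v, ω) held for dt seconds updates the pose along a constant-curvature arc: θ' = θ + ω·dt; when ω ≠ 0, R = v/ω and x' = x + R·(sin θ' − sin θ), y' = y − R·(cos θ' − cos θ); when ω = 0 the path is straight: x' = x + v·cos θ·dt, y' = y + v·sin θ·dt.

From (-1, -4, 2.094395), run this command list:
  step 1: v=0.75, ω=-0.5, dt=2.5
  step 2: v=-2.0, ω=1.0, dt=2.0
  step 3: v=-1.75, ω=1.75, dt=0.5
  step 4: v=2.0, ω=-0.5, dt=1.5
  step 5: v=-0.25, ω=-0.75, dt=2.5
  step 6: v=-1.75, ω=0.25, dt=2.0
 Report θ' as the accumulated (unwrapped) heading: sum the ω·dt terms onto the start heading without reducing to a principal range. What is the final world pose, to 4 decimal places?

(-2.4824, -9.8226, 1.5944)

step 1: θ'=0.8444 (R=-1.5000) → pose (-0.8223, -2.2537, 0.8444)
step 2: θ'=2.8444 (R=-2.0000) → pose (0.0871, -5.4944, 2.8444)
step 3: θ'=3.7194 (R=-1.0000) → pose (0.9262, -5.3759, 3.7194)
step 4: θ'=2.9694 (R=-4.0000) → pose (-1.9440, -5.9661, 2.9694)
step 5: θ'=1.0944 (R=0.3333) → pose (-1.7049, -6.4474, 1.0944)
step 6: θ'=1.5944 (R=-7.0000) → pose (-2.4824, -9.8226, 1.5944)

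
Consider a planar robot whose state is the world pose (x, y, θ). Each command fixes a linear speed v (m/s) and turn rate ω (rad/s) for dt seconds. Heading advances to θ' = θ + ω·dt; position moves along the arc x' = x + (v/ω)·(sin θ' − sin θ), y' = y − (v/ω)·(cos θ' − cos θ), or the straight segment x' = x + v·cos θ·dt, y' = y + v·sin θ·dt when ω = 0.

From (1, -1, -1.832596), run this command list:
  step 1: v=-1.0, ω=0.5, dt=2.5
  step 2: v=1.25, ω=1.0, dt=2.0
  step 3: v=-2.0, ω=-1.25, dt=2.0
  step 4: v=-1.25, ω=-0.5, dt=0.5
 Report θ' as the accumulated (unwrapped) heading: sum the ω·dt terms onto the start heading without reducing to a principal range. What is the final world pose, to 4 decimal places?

(-1.1242, 2.1172, -1.3326)

step 1: θ'=-0.5826 (R=-2.0000) → pose (0.1685, 1.1877, -0.5826)
step 2: θ'=1.4174 (R=1.2500) → pose (2.0916, 2.0405, 1.4174)
step 3: θ'=-1.0826 (R=1.6000) → pose (-0.9027, 1.5345, -1.0826)
step 4: θ'=-1.3326 (R=2.5000) → pose (-1.1242, 2.1172, -1.3326)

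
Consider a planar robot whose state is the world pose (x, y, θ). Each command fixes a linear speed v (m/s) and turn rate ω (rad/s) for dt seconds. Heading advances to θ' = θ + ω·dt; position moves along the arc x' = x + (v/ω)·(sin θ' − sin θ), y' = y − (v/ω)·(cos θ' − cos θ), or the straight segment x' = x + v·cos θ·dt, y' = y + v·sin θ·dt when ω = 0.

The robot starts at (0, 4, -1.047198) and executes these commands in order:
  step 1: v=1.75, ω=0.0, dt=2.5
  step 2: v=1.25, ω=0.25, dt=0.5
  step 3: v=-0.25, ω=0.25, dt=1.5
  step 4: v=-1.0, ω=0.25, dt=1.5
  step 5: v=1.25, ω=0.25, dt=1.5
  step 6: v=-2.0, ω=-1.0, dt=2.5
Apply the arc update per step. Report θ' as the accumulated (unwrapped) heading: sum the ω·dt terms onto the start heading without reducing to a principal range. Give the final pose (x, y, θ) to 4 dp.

step 1: θ'=-1.0472 (straight) → pose (2.1875, 0.2111, -1.0472)
step 2: θ'=-0.9222 (R=5.0000) → pose (2.5330, -0.3092, -0.9222)
step 3: θ'=-0.5472 (R=-1.0000) → pose (2.2563, -0.0593, -0.5472)
step 4: θ'=-0.1722 (R=-4.0000) → pose (0.8605, 0.4656, -0.1722)
step 5: θ'=0.2028 (R=5.0000) → pose (2.7244, 0.4941, 0.2028)
step 6: θ'=-2.2972 (R=2.0000) → pose (0.8264, 3.7815, -2.2972)

(0.8264, 3.7815, -2.2972)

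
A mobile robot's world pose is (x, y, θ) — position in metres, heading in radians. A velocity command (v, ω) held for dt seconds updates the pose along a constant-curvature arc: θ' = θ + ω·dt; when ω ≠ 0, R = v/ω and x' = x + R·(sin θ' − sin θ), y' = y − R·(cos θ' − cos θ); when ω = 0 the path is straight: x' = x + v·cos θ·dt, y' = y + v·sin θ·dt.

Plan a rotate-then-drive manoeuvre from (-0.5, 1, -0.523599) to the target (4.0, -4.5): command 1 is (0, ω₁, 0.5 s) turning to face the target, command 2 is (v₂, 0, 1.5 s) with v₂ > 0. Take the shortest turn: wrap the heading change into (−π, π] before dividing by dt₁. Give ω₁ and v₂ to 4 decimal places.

heading to target = atan2(-4.5−1, 4−-0.5) = -0.8851
Δθ = wrap(-0.8851 − -0.5236) = -0.3615; ω₁ = Δθ/dt₁ = -0.7229
distance = √((4−-0.5)² + (-4.5−1)²) = 7.1063; v₂ = distance/dt₂ = 4.7376

ω₁ = -0.7229, v₂ = 4.7376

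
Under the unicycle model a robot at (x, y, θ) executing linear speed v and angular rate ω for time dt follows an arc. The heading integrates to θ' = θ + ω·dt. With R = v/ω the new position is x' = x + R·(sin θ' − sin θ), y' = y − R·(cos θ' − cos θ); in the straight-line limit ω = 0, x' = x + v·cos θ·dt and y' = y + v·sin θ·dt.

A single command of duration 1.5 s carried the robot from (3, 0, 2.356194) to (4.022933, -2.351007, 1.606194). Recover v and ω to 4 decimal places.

Δθ = 1.606194 − 2.356194 = -0.750000
ω = Δθ/dt = -0.750000/1.5 = -0.5000
R = −Δy/(cos θ' − cos θ) = 3.5000
v = R·ω = 3.5000·-0.5000 = -1.7500

v = -1.7500, ω = -0.5000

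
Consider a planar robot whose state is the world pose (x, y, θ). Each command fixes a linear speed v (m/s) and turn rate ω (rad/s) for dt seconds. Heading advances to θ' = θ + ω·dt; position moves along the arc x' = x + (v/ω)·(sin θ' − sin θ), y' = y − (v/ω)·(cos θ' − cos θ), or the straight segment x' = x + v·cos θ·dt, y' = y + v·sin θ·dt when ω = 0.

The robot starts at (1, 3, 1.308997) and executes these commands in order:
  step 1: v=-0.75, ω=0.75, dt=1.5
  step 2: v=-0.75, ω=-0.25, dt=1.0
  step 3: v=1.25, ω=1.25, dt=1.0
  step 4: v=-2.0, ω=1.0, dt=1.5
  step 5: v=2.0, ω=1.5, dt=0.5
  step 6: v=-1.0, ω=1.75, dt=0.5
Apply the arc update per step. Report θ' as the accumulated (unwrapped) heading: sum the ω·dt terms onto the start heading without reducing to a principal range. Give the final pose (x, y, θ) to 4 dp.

step 1: θ'=2.4340 (R=-1.0000) → pose (1.3159, 1.9813, 2.4340)
step 2: θ'=2.1840 (R=3.0000) → pose (1.8193, 1.4279, 2.1840)
step 3: θ'=3.4340 (R=1.0000) → pose (0.7133, 1.8100, 3.4340)
step 4: θ'=4.9340 (R=-2.0000) → pose (2.0878, 4.1647, 4.9340)
step 5: θ'=5.6840 (R=1.3333) → pose (2.6366, 3.3567, 5.6840)
step 6: θ'=6.5590 (R=-0.5714) → pose (2.1587, 3.4347, 6.5590)

(2.1587, 3.4347, 6.5590)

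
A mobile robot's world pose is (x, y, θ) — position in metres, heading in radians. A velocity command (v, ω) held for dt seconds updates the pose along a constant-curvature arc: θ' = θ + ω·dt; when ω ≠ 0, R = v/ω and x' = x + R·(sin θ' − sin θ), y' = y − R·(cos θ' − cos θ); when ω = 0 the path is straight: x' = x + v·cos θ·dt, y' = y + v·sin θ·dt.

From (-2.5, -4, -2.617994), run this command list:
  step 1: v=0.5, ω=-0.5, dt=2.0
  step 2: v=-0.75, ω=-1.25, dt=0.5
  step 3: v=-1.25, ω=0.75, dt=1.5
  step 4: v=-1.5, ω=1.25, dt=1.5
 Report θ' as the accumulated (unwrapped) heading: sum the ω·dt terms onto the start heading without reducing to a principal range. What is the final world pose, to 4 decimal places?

(-0.5651, -3.6107, -1.2430)

step 1: θ'=-3.6180 (R=-1.0000) → pose (-3.4586, -4.0226, -3.6180)
step 2: θ'=-4.2430 (R=0.6000) → pose (-3.1986, -4.2844, -4.2430)
step 3: θ'=-3.1180 (R=-1.6667) → pose (-1.6729, -5.1967, -3.1180)
step 4: θ'=-1.2430 (R=-1.2000) → pose (-0.5651, -3.6107, -1.2430)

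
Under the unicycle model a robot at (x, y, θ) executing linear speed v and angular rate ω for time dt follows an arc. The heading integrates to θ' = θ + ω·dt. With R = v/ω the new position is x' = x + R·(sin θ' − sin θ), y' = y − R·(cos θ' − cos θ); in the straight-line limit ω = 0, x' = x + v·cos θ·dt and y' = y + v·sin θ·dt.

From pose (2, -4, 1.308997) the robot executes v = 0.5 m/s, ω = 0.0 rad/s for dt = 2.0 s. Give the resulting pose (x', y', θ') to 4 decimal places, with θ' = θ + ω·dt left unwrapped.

θ' = 1.3090 + 0.0·2.0 = 1.3090
ω = 0 → straight: x' = 2 + 0.5·cos(1.3090)·2.0 = 2.2588
y' = -4 + 0.5·sin(1.3090)·2.0 = -3.0341

(2.2588, -3.0341, 1.3090)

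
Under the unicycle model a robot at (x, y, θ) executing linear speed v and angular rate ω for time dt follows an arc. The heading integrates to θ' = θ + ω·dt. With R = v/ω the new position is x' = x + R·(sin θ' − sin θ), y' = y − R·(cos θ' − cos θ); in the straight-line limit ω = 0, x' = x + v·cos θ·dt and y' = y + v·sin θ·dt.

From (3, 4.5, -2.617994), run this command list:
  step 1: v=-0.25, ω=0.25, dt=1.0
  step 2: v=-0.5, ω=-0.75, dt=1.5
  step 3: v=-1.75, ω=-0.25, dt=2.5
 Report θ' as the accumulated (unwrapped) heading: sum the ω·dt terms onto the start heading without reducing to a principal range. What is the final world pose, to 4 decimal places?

step 1: θ'=-2.3680 (R=-1.0000) → pose (3.1987, 4.6506, -2.3680)
step 2: θ'=-3.4930 (R=0.6667) → pose (3.8940, 4.7996, -3.4930)
step 3: θ'=-4.1180 (R=7.0000) → pose (7.2839, 2.1474, -4.1180)

(7.2839, 2.1474, -4.1180)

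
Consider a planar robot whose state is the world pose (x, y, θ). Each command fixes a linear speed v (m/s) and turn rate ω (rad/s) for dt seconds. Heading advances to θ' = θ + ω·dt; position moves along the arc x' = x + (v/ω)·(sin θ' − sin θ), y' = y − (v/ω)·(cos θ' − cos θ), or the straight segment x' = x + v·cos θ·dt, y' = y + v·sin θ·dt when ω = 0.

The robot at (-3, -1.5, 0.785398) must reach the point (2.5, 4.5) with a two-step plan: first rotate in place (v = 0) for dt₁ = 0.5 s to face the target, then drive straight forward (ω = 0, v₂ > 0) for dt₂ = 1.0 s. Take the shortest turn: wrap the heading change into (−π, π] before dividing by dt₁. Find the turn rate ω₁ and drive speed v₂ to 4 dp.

heading to target = atan2(4.5−-1.5, 2.5−-3) = 0.8288
Δθ = wrap(0.8288 − 0.7854) = 0.0435; ω₁ = Δθ/dt₁ = 0.0869
distance = √((2.5−-3)² + (4.5−-1.5)²) = 8.1394; v₂ = distance/dt₂ = 8.1394

ω₁ = 0.0869, v₂ = 8.1394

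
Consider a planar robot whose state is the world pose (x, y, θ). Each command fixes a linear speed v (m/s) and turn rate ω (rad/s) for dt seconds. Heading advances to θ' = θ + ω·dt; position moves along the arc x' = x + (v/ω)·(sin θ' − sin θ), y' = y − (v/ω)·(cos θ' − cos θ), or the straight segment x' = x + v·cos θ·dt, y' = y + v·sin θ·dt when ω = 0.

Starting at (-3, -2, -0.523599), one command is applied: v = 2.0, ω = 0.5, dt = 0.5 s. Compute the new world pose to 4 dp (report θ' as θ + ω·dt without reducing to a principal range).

θ' = -0.5236 + 0.5·0.5 = -0.2736
R = v/ω = 2.0/0.5 = 4.0000
x' = -3 + 4.0000·(sin -0.2736 − sin -0.5236) = -2.0808
y' = -2 − 4.0000·(cos -0.2736 − cos -0.5236) = -2.3871

(-2.0808, -2.3871, -0.2736)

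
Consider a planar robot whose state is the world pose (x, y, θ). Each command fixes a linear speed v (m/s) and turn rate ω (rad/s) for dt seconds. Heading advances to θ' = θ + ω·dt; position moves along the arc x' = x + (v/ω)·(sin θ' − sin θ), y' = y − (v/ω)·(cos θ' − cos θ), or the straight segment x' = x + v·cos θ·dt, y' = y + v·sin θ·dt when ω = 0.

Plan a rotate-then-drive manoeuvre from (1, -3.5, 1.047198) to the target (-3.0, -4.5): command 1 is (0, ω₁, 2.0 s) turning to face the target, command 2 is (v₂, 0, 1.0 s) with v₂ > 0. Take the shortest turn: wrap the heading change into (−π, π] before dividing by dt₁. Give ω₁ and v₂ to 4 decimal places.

ω₁ = 1.1697, v₂ = 4.1231

heading to target = atan2(-4.5−-3.5, -3−1) = -2.8966
Δθ = wrap(-2.8966 − 1.0472) = 2.3394; ω₁ = Δθ/dt₁ = 1.1697
distance = √((-3−1)² + (-4.5−-3.5)²) = 4.1231; v₂ = distance/dt₂ = 4.1231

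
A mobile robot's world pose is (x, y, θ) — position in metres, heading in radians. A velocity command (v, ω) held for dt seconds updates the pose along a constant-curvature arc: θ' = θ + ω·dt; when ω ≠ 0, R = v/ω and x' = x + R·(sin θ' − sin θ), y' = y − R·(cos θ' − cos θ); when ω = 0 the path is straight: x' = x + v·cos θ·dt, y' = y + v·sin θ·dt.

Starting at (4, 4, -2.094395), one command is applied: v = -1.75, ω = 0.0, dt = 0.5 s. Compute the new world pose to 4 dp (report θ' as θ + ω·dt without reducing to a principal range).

(4.4375, 4.7578, -2.0944)

θ' = -2.0944 + 0.0·0.5 = -2.0944
ω = 0 → straight: x' = 4 + -1.75·cos(-2.0944)·0.5 = 4.4375
y' = 4 + -1.75·sin(-2.0944)·0.5 = 4.7578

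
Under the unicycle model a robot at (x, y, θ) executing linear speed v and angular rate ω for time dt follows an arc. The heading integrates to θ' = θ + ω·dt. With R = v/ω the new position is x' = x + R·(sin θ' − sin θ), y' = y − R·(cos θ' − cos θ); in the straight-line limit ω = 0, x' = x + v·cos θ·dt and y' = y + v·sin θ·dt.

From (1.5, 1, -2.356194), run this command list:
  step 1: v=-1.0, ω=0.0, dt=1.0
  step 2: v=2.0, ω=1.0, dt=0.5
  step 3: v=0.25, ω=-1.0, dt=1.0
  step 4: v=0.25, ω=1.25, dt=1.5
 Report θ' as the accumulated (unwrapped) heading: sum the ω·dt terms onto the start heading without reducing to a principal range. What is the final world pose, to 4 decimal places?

(1.4228, 0.3834, -0.9812)

step 1: θ'=-2.3562 (straight) → pose (2.2071, 1.7071, -2.3562)
step 2: θ'=-1.8562 (R=2.0000) → pose (1.7022, 0.8560, -1.8562)
step 3: θ'=-2.8562 (R=-0.2500) → pose (1.5327, 0.6865, -2.8562)
step 4: θ'=-0.9812 (R=0.2000) → pose (1.4228, 0.3834, -0.9812)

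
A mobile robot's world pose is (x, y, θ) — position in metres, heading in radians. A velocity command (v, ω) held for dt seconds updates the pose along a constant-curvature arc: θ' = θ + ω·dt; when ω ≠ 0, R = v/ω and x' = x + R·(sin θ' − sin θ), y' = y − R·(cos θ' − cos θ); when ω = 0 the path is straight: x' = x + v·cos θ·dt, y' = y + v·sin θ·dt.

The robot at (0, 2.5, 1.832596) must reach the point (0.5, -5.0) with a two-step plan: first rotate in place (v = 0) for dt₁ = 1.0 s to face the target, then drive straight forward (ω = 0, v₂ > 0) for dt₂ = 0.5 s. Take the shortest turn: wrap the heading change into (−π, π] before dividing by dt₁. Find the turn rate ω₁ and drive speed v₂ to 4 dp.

heading to target = atan2(-5−2.5, 0.5−0) = -1.5042
Δθ = wrap(-1.5042 − 1.8326) = 2.9464; ω₁ = Δθ/dt₁ = 2.9464
distance = √((0.5−0)² + (-5−2.5)²) = 7.5166; v₂ = distance/dt₂ = 15.0333

ω₁ = 2.9464, v₂ = 15.0333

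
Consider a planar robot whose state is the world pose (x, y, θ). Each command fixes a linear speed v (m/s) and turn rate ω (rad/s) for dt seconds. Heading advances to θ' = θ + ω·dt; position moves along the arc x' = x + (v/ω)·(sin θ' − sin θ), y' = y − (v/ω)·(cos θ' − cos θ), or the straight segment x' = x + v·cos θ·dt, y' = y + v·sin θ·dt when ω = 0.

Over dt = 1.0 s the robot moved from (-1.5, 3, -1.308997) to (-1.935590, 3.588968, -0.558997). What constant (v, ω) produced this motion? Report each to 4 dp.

Δθ = -0.558997 − -1.308997 = 0.750000
ω = Δθ/dt = 0.750000/1.0 = 0.7500
R = −Δy/(cos θ' − cos θ) = -1.0000
v = R·ω = -1.0000·0.7500 = -0.7500

v = -0.7500, ω = 0.7500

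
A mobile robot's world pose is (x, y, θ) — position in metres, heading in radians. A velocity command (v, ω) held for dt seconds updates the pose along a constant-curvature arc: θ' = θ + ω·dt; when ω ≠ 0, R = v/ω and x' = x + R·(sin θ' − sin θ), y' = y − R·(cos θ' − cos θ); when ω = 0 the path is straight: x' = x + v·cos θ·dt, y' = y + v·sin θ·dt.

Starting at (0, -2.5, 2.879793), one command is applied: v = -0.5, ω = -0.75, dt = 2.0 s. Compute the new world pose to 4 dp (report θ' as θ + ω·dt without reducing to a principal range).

(0.4820, -3.2705, 1.3798)

θ' = 2.8798 + -0.75·2.0 = 1.3798
R = v/ω = -0.5/-0.75 = 0.6667
x' = 0 + 0.6667·(sin 1.3798 − sin 2.8798) = 0.4820
y' = -2.5 − 0.6667·(cos 1.3798 − cos 2.8798) = -3.2705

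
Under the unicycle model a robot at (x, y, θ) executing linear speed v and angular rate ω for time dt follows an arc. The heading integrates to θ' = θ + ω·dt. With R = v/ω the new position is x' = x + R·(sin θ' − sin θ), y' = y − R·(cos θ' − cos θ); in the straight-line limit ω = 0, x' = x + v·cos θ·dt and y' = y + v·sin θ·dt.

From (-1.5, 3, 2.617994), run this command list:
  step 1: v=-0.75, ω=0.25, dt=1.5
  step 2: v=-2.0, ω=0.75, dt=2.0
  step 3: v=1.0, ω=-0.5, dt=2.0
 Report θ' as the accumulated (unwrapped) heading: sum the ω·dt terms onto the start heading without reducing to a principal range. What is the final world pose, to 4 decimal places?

(1.2898, 3.2455, 3.4930)

step 1: θ'=2.9930 (R=-3.0000) → pose (-0.4442, 2.6311, 2.9930)
step 2: θ'=4.4930 (R=-2.6667) → pose (2.5534, 4.6880, 4.4930)
step 3: θ'=3.4930 (R=-2.0000) → pose (1.2898, 3.2455, 3.4930)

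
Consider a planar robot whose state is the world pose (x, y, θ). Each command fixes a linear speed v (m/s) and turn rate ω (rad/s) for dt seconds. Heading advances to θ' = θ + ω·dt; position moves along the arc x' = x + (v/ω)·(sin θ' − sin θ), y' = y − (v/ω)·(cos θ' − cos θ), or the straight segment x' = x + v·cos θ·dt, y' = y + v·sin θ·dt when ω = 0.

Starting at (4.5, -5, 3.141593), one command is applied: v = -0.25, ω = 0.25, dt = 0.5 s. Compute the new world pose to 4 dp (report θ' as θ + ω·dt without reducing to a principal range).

(4.6247, -4.9922, 3.2666)

θ' = 3.1416 + 0.25·0.5 = 3.2666
R = v/ω = -0.25/0.25 = -1.0000
x' = 4.5 + -1.0000·(sin 3.2666 − sin 3.1416) = 4.6247
y' = -5 − -1.0000·(cos 3.2666 − cos 3.1416) = -4.9922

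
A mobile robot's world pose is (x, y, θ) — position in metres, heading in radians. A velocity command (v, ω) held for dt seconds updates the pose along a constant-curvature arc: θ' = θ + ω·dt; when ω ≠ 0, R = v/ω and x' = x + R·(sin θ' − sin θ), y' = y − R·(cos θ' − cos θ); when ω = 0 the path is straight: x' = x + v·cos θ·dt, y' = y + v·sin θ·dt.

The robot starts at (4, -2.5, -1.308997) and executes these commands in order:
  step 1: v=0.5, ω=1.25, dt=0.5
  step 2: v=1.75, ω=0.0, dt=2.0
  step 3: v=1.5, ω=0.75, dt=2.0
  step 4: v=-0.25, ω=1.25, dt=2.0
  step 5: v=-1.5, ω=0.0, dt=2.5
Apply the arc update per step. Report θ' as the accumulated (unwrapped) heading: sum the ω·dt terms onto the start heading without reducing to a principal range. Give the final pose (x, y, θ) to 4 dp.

(13.4404, -4.4216, 3.3160)

step 1: θ'=-0.6840 (R=0.4000) → pose (4.1336, -2.7065, -0.6840)
step 2: θ'=-0.6840 (straight) → pose (6.8463, -4.9181, -0.6840)
step 3: θ'=0.8160 (R=2.0000) → pose (9.5669, -4.7383, 0.8160)
step 4: θ'=3.3160 (R=-0.2000) → pose (9.7473, -5.0723, 3.3160)
step 5: θ'=3.3160 (straight) → pose (13.4404, -4.4216, 3.3160)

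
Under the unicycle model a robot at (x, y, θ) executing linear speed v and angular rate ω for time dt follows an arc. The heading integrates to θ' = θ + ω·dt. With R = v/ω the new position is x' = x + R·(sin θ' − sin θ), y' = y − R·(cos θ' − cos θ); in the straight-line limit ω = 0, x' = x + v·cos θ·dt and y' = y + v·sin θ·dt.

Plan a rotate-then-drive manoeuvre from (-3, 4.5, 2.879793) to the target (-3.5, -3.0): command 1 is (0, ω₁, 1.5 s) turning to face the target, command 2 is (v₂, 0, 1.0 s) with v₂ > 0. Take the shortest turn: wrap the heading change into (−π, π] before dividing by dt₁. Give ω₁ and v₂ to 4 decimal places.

ω₁ = 1.1774, v₂ = 7.5166

heading to target = atan2(-3−4.5, -3.5−-3) = -1.6374
Δθ = wrap(-1.6374 − 2.8798) = 1.7660; ω₁ = Δθ/dt₁ = 1.1774
distance = √((-3.5−-3)² + (-3−4.5)²) = 7.5166; v₂ = distance/dt₂ = 7.5166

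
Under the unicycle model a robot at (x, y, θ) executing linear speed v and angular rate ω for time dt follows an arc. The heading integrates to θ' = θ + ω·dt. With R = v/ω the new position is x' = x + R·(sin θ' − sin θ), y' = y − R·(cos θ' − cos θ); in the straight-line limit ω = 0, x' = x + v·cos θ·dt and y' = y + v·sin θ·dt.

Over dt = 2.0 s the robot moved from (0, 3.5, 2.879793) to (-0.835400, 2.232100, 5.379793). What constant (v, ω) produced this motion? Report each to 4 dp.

Δθ = 5.379793 − 2.879793 = 2.500000
ω = Δθ/dt = 2.500000/2.0 = 1.2500
R = −Δy/(cos θ' − cos θ) = 0.8000
v = R·ω = 0.8000·1.2500 = 1.0000

v = 1.0000, ω = 1.2500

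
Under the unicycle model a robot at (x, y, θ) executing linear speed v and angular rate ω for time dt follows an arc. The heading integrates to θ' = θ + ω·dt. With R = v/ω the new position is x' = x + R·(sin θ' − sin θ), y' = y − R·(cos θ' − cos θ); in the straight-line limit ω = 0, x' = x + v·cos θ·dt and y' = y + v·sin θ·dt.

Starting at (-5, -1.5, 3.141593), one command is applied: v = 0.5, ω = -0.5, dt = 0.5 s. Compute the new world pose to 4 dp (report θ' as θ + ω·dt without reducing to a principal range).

(-5.2474, -1.4689, 2.8916)

θ' = 3.1416 + -0.5·0.5 = 2.8916
R = v/ω = 0.5/-0.5 = -1.0000
x' = -5 + -1.0000·(sin 2.8916 − sin 3.1416) = -5.2474
y' = -1.5 − -1.0000·(cos 2.8916 − cos 3.1416) = -1.4689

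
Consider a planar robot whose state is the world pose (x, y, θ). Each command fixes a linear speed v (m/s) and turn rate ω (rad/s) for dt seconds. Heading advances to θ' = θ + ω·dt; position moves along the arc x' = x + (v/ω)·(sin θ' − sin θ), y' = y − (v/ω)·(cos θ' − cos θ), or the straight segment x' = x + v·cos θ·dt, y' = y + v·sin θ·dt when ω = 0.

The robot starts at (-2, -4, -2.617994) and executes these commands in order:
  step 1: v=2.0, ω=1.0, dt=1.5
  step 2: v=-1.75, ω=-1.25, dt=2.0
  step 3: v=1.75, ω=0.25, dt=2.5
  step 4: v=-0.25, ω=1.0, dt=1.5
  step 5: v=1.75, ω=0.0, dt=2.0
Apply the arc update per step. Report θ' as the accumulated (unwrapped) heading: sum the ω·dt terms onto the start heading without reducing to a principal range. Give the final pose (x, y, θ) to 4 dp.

(-4.6597, -7.2709, -1.4930)

step 1: θ'=-1.1180 (R=2.0000) → pose (-2.7984, -6.6070, -1.1180)
step 2: θ'=-3.6180 (R=1.4000) → pose (-0.8975, -4.7504, -3.6180)
step 3: θ'=-2.9930 (R=7.0000) → pose (-5.1440, -4.0481, -2.9930)
step 4: θ'=-1.4930 (R=-0.2500) → pose (-4.9317, -3.7815, -1.4930)
step 5: θ'=-1.4930 (straight) → pose (-4.6597, -7.2709, -1.4930)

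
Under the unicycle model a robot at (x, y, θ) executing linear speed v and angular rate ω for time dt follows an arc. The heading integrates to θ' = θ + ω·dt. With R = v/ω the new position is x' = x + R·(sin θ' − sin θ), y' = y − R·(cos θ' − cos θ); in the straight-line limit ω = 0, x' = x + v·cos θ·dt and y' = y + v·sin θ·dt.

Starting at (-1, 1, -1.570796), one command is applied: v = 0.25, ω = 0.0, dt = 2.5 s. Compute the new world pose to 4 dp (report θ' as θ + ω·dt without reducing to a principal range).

(-1.0000, 0.3750, -1.5708)

θ' = -1.5708 + 0.0·2.5 = -1.5708
ω = 0 → straight: x' = -1 + 0.25·cos(-1.5708)·2.5 = -1.0000
y' = 1 + 0.25·sin(-1.5708)·2.5 = 0.3750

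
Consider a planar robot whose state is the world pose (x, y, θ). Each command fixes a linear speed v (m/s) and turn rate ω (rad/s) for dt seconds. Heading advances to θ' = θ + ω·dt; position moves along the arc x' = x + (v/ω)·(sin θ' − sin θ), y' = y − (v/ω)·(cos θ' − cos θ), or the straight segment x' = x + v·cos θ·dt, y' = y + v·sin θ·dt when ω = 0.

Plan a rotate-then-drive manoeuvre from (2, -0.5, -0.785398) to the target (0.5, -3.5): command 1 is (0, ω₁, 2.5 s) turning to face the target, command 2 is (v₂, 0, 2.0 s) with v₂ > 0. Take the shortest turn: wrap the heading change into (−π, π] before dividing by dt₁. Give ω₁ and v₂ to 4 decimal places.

heading to target = atan2(-3.5−-0.5, 0.5−2) = -2.0344
Δθ = wrap(-2.0344 − -0.7854) = -1.2490; ω₁ = Δθ/dt₁ = -0.4996
distance = √((0.5−2)² + (-3.5−-0.5)²) = 3.3541; v₂ = distance/dt₂ = 1.6771

ω₁ = -0.4996, v₂ = 1.6771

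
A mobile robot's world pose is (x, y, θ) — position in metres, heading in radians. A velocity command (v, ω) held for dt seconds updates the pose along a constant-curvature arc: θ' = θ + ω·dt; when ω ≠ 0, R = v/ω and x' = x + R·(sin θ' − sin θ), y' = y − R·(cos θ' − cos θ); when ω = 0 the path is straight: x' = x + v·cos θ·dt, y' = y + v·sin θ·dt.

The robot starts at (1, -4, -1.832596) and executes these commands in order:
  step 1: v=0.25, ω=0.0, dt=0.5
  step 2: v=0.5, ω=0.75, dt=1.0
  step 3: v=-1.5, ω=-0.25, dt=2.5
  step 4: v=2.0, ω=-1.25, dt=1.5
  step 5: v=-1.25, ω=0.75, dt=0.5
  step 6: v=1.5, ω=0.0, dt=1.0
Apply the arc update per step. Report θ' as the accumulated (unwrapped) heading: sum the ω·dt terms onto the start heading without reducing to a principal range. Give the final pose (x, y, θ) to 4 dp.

step 1: θ'=-1.8326 (straight) → pose (0.9676, -4.1207, -1.8326)
step 2: θ'=-1.0826 (R=0.6667) → pose (1.0228, -4.6060, -1.0826)
step 3: θ'=-1.7076 (R=6.0000) → pose (0.3779, -0.9735, -1.7076)
step 4: θ'=-3.5826 (R=-1.6000) → pose (-1.8901, -2.2022, -3.5826)
step 5: θ'=-3.2076 (R=-1.6667) → pose (-1.2886, -2.3581, -3.2076)
step 6: θ'=-3.2076 (straight) → pose (-2.7853, -2.2591, -3.2076)

(-2.7853, -2.2591, -3.2076)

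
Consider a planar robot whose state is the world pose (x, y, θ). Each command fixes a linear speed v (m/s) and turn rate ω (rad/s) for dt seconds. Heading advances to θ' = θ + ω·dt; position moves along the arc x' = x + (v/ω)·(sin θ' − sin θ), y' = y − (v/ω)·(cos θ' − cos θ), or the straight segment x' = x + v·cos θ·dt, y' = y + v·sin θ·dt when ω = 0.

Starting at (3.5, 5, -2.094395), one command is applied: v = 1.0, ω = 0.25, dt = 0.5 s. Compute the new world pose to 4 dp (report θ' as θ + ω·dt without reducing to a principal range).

(3.2777, 4.5525, -1.9694)

θ' = -2.0944 + 0.25·0.5 = -1.9694
R = v/ω = 1.0/0.25 = 4.0000
x' = 3.5 + 4.0000·(sin -1.9694 − sin -2.0944) = 3.2777
y' = 5 − 4.0000·(cos -1.9694 − cos -2.0944) = 4.5525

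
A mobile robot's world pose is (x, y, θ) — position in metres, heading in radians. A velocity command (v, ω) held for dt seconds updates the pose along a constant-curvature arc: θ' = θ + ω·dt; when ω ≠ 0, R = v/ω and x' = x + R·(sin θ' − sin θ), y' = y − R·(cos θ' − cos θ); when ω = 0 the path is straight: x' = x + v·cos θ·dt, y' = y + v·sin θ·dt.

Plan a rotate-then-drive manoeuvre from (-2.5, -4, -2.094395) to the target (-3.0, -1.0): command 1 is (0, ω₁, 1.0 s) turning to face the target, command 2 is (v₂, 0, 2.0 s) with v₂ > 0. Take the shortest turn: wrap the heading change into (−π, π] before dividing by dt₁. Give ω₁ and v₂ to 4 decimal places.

ω₁ = -2.4528, v₂ = 1.5207

heading to target = atan2(-1−-4, -3−-2.5) = 1.7359
Δθ = wrap(1.7359 − -2.0944) = -2.4528; ω₁ = Δθ/dt₁ = -2.4528
distance = √((-3−-2.5)² + (-1−-4)²) = 3.0414; v₂ = distance/dt₂ = 1.5207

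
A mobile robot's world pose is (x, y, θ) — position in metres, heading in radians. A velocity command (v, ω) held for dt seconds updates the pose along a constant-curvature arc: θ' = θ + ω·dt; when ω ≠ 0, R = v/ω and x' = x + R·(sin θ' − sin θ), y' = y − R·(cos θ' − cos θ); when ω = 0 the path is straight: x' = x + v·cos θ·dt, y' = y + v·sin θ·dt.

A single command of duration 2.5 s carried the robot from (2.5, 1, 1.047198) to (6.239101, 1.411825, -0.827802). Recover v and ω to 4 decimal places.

Δθ = -0.827802 − 1.047198 = -1.875000
ω = Δθ/dt = -1.875000/2.5 = -0.7500
R = Δx/(sin θ' − sin θ) = -2.3333
v = R·ω = -2.3333·-0.7500 = 1.7500

v = 1.7500, ω = -0.7500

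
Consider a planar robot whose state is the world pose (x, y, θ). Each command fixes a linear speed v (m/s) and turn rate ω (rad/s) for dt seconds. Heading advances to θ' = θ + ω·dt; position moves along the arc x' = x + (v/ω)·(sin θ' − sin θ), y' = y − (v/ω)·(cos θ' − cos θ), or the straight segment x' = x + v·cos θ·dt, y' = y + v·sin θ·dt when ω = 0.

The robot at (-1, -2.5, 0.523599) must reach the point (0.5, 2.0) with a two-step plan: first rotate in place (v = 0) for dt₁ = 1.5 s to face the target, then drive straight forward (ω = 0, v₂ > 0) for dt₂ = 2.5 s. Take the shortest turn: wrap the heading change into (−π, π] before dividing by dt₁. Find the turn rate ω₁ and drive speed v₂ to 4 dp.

heading to target = atan2(2−-2.5, 0.5−-1) = 1.2490
Δθ = wrap(1.2490 − 0.5236) = 0.7254; ω₁ = Δθ/dt₁ = 0.4836
distance = √((0.5−-1)² + (2−-2.5)²) = 4.7434; v₂ = distance/dt₂ = 1.8974

ω₁ = 0.4836, v₂ = 1.8974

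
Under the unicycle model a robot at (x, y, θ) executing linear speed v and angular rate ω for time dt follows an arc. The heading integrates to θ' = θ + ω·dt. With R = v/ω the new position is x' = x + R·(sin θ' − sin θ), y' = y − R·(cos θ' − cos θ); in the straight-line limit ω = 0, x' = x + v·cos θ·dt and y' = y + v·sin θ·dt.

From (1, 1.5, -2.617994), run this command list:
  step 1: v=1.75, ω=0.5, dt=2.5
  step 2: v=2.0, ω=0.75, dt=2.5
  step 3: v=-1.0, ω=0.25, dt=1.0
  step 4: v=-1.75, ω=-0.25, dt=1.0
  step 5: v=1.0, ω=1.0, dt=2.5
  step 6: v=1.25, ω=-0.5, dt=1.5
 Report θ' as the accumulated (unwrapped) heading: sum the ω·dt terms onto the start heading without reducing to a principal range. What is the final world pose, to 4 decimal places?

step 1: θ'=-1.3680 (R=3.5000) → pose (-0.6783, -2.2360, -1.3680)
step 2: θ'=0.5070 (R=2.6667) → pose (3.2286, -4.0301, 0.5070)
step 3: θ'=0.7570 (R=-4.0000) → pose (2.4238, -4.6194, 0.7570)
step 4: θ'=0.5070 (R=7.0000) → pose (1.0155, -5.6505, 0.5070)
step 5: θ'=3.0070 (R=1.0000) → pose (0.6641, -3.7854, 3.0070)
step 6: θ'=2.2570 (R=-2.5000) → pose (-0.9345, -2.8920, 2.2570)

(-0.9345, -2.8920, 2.2570)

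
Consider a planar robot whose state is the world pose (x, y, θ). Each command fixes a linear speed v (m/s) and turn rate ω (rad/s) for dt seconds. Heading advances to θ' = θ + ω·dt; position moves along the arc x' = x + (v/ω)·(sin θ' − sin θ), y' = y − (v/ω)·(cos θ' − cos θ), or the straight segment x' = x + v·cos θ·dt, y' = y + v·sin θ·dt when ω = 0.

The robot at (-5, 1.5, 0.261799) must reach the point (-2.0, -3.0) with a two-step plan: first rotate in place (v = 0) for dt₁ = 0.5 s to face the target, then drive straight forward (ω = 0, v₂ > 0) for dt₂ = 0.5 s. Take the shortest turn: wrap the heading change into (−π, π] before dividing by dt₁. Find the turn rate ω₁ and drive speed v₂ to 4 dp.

ω₁ = -2.4892, v₂ = 10.8167

heading to target = atan2(-3−1.5, -2−-5) = -0.9828
Δθ = wrap(-0.9828 − 0.2618) = -1.2446; ω₁ = Δθ/dt₁ = -2.4892
distance = √((-2−-5)² + (-3−1.5)²) = 5.4083; v₂ = distance/dt₂ = 10.8167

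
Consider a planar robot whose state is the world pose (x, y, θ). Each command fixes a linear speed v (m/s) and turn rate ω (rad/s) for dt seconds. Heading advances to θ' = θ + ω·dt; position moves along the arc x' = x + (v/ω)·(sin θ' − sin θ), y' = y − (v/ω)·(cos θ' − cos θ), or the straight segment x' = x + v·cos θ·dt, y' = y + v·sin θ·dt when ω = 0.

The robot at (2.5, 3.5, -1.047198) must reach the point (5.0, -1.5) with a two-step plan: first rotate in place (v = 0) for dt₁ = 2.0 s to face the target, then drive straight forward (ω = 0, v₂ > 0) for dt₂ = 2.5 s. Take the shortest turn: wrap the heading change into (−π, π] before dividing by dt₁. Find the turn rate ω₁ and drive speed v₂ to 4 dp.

ω₁ = -0.0300, v₂ = 2.2361

heading to target = atan2(-1.5−3.5, 5−2.5) = -1.1071
Δθ = wrap(-1.1071 − -1.0472) = -0.0600; ω₁ = Δθ/dt₁ = -0.0300
distance = √((5−2.5)² + (-1.5−3.5)²) = 5.5902; v₂ = distance/dt₂ = 2.2361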